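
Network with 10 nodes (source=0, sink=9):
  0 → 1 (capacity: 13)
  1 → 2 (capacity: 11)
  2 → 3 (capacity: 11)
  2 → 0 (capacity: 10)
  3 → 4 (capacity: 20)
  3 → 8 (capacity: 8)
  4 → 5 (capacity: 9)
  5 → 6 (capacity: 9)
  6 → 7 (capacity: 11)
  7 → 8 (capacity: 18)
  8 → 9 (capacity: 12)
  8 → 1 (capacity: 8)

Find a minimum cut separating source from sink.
Min cut value = 11, edges: (2,3)

Min cut value: 11
Partition: S = [0, 1, 2], T = [3, 4, 5, 6, 7, 8, 9]
Cut edges: (2,3)

By max-flow min-cut theorem, max flow = min cut = 11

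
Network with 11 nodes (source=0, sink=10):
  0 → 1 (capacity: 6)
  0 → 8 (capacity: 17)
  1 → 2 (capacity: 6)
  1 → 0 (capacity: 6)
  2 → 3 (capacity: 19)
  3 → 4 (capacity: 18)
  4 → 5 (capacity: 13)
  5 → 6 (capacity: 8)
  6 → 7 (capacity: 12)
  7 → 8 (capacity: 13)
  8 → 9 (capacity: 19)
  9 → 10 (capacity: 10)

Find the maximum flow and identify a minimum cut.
Max flow = 10, Min cut edges: (9,10)

Maximum flow: 10
Minimum cut: (9,10)
Partition: S = [0, 1, 2, 3, 4, 5, 6, 7, 8, 9], T = [10]

Max-flow min-cut theorem verified: both equal 10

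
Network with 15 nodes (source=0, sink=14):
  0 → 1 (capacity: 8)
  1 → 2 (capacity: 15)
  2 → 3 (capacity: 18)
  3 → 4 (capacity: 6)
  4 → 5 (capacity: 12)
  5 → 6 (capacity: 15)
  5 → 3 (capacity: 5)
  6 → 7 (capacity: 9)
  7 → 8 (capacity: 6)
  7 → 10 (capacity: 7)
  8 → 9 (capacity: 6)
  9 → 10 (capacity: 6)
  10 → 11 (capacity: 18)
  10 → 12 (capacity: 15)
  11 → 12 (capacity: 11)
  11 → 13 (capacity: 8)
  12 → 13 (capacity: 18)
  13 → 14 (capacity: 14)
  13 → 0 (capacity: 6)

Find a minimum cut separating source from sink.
Min cut value = 6, edges: (3,4)

Min cut value: 6
Partition: S = [0, 1, 2, 3], T = [4, 5, 6, 7, 8, 9, 10, 11, 12, 13, 14]
Cut edges: (3,4)

By max-flow min-cut theorem, max flow = min cut = 6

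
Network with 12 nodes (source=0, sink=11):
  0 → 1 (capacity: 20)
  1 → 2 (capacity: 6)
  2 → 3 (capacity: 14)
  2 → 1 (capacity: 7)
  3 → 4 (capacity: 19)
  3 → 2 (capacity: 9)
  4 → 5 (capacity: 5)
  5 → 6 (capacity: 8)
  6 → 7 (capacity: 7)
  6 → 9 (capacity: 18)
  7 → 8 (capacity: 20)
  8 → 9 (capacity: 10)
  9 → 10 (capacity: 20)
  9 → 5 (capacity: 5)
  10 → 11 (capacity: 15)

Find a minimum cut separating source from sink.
Min cut value = 5, edges: (4,5)

Min cut value: 5
Partition: S = [0, 1, 2, 3, 4], T = [5, 6, 7, 8, 9, 10, 11]
Cut edges: (4,5)

By max-flow min-cut theorem, max flow = min cut = 5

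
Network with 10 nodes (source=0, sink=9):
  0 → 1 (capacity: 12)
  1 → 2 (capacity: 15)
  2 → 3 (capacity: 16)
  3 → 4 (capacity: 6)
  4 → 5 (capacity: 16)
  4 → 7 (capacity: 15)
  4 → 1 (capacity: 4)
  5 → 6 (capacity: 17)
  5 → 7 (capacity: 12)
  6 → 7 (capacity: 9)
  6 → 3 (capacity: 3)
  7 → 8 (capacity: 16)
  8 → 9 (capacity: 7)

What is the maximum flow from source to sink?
Maximum flow = 6

Max flow: 6

Flow assignment:
  0 → 1: 6/12
  1 → 2: 6/15
  2 → 3: 6/16
  3 → 4: 6/6
  4 → 7: 6/15
  7 → 8: 6/16
  8 → 9: 6/7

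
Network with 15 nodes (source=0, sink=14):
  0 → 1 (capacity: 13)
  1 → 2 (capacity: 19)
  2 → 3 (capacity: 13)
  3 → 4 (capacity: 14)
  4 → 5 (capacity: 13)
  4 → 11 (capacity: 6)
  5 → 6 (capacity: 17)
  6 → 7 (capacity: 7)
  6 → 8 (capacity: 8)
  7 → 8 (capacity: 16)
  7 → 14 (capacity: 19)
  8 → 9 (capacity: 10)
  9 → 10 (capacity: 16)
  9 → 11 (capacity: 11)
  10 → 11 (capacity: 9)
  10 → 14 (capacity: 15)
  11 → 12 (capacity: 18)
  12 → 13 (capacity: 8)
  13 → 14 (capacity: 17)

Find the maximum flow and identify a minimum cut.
Max flow = 13, Min cut edges: (2,3)

Maximum flow: 13
Minimum cut: (2,3)
Partition: S = [0, 1, 2], T = [3, 4, 5, 6, 7, 8, 9, 10, 11, 12, 13, 14]

Max-flow min-cut theorem verified: both equal 13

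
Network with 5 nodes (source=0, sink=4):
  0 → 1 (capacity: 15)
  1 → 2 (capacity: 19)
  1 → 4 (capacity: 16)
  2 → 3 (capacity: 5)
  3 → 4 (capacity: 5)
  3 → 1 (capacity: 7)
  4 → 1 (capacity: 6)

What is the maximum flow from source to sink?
Maximum flow = 15

Max flow: 15

Flow assignment:
  0 → 1: 15/15
  1 → 4: 15/16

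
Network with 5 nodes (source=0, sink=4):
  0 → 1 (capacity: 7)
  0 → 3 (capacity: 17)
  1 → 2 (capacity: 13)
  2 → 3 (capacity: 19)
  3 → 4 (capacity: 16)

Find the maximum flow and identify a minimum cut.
Max flow = 16, Min cut edges: (3,4)

Maximum flow: 16
Minimum cut: (3,4)
Partition: S = [0, 1, 2, 3], T = [4]

Max-flow min-cut theorem verified: both equal 16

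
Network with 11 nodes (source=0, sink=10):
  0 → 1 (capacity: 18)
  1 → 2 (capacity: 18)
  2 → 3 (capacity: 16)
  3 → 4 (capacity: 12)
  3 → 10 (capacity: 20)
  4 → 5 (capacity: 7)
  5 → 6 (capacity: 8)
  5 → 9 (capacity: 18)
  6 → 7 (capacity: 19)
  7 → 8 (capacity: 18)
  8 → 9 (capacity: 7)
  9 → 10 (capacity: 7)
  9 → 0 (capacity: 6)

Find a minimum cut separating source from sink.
Min cut value = 16, edges: (2,3)

Min cut value: 16
Partition: S = [0, 1, 2], T = [3, 4, 5, 6, 7, 8, 9, 10]
Cut edges: (2,3)

By max-flow min-cut theorem, max flow = min cut = 16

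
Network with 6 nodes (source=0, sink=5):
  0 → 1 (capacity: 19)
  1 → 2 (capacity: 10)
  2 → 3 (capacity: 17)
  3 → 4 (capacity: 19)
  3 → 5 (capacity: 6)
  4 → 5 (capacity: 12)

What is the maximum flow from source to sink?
Maximum flow = 10

Max flow: 10

Flow assignment:
  0 → 1: 10/19
  1 → 2: 10/10
  2 → 3: 10/17
  3 → 4: 4/19
  3 → 5: 6/6
  4 → 5: 4/12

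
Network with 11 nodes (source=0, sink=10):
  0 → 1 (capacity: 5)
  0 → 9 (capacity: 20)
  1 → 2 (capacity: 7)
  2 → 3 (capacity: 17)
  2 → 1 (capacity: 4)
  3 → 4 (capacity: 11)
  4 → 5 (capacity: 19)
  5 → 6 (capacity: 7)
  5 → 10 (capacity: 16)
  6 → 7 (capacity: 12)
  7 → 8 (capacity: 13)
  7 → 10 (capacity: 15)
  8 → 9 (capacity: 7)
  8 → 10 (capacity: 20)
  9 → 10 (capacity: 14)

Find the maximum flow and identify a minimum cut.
Max flow = 19, Min cut edges: (0,1), (9,10)

Maximum flow: 19
Minimum cut: (0,1), (9,10)
Partition: S = [0, 9], T = [1, 2, 3, 4, 5, 6, 7, 8, 10]

Max-flow min-cut theorem verified: both equal 19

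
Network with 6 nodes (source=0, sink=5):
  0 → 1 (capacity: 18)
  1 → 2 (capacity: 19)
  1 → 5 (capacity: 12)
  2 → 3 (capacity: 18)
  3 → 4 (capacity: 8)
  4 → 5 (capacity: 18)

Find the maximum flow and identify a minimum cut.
Max flow = 18, Min cut edges: (0,1)

Maximum flow: 18
Minimum cut: (0,1)
Partition: S = [0], T = [1, 2, 3, 4, 5]

Max-flow min-cut theorem verified: both equal 18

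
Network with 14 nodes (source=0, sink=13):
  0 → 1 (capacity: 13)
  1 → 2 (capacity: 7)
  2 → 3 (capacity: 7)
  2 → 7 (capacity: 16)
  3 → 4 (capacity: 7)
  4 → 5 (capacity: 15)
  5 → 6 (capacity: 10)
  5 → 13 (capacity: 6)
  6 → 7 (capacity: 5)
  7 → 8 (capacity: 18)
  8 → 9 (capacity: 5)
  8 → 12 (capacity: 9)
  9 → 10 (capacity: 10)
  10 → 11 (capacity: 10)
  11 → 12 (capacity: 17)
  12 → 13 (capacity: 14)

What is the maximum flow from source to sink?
Maximum flow = 7

Max flow: 7

Flow assignment:
  0 → 1: 7/13
  1 → 2: 7/7
  2 → 3: 6/7
  2 → 7: 1/16
  3 → 4: 6/7
  4 → 5: 6/15
  5 → 13: 6/6
  7 → 8: 1/18
  8 → 12: 1/9
  12 → 13: 1/14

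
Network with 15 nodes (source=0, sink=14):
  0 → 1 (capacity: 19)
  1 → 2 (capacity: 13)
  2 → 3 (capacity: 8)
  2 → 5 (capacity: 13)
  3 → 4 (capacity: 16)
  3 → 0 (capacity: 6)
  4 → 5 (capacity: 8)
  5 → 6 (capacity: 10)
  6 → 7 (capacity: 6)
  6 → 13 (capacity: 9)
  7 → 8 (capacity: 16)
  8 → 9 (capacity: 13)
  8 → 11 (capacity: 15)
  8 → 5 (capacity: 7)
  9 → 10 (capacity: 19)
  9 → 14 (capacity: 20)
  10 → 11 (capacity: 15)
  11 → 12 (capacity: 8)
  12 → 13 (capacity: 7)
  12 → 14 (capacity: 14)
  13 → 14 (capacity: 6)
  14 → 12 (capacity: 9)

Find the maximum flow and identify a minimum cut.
Max flow = 10, Min cut edges: (5,6)

Maximum flow: 10
Minimum cut: (5,6)
Partition: S = [0, 1, 2, 3, 4, 5], T = [6, 7, 8, 9, 10, 11, 12, 13, 14]

Max-flow min-cut theorem verified: both equal 10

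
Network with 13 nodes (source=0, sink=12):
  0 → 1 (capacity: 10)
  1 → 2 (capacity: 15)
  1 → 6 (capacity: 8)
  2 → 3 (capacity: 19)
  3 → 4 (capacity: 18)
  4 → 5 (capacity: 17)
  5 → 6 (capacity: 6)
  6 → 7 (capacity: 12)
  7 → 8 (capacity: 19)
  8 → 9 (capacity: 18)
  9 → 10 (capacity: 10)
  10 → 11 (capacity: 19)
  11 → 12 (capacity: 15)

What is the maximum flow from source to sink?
Maximum flow = 10

Max flow: 10

Flow assignment:
  0 → 1: 10/10
  1 → 2: 2/15
  1 → 6: 8/8
  2 → 3: 2/19
  3 → 4: 2/18
  4 → 5: 2/17
  5 → 6: 2/6
  6 → 7: 10/12
  7 → 8: 10/19
  8 → 9: 10/18
  9 → 10: 10/10
  10 → 11: 10/19
  11 → 12: 10/15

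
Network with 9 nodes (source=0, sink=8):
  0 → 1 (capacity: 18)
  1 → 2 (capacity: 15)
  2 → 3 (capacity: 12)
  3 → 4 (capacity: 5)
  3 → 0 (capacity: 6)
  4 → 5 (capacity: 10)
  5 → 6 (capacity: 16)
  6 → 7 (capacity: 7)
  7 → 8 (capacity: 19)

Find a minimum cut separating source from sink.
Min cut value = 5, edges: (3,4)

Min cut value: 5
Partition: S = [0, 1, 2, 3], T = [4, 5, 6, 7, 8]
Cut edges: (3,4)

By max-flow min-cut theorem, max flow = min cut = 5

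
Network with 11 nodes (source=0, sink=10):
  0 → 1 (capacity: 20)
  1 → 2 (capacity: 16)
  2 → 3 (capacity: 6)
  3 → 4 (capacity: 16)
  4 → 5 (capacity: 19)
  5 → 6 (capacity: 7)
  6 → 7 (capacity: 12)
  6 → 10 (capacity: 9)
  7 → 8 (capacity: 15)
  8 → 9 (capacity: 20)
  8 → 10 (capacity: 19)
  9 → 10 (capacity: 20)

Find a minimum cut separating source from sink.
Min cut value = 6, edges: (2,3)

Min cut value: 6
Partition: S = [0, 1, 2], T = [3, 4, 5, 6, 7, 8, 9, 10]
Cut edges: (2,3)

By max-flow min-cut theorem, max flow = min cut = 6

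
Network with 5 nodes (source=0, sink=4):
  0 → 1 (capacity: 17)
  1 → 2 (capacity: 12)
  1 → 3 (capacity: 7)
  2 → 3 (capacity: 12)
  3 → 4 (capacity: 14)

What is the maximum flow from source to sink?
Maximum flow = 14

Max flow: 14

Flow assignment:
  0 → 1: 14/17
  1 → 2: 7/12
  1 → 3: 7/7
  2 → 3: 7/12
  3 → 4: 14/14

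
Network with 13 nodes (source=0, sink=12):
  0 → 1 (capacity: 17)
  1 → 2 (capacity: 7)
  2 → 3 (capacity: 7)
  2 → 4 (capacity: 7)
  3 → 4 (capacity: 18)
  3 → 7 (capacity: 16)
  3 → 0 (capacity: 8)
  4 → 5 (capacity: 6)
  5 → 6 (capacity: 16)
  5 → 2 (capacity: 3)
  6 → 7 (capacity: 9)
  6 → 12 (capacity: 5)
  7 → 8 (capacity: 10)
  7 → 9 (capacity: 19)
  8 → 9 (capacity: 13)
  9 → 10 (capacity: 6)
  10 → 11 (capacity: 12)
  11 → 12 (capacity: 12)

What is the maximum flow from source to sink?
Maximum flow = 7

Max flow: 7

Flow assignment:
  0 → 1: 7/17
  1 → 2: 7/7
  2 → 3: 2/7
  2 → 4: 5/7
  3 → 7: 2/16
  4 → 5: 5/6
  5 → 6: 5/16
  6 → 12: 5/5
  7 → 9: 2/19
  9 → 10: 2/6
  10 → 11: 2/12
  11 → 12: 2/12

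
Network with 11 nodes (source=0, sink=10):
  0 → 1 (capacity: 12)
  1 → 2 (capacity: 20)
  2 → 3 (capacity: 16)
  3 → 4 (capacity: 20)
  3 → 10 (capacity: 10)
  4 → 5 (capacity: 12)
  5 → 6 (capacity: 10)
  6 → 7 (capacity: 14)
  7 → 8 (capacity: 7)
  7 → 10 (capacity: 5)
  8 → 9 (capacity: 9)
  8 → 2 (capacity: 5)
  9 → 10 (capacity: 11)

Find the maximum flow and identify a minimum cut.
Max flow = 12, Min cut edges: (0,1)

Maximum flow: 12
Minimum cut: (0,1)
Partition: S = [0], T = [1, 2, 3, 4, 5, 6, 7, 8, 9, 10]

Max-flow min-cut theorem verified: both equal 12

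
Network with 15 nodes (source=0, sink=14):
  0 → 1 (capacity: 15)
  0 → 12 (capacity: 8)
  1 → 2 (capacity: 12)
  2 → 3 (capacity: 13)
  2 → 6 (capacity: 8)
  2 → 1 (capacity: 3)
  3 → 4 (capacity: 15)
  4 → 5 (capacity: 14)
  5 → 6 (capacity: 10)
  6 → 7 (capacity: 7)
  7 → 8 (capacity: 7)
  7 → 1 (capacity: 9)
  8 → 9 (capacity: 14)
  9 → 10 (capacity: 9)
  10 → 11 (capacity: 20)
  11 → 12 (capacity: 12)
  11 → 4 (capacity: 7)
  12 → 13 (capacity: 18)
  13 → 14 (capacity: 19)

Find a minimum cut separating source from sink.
Min cut value = 15, edges: (0,12), (7,8)

Min cut value: 15
Partition: S = [0, 1, 2, 3, 4, 5, 6, 7], T = [8, 9, 10, 11, 12, 13, 14]
Cut edges: (0,12), (7,8)

By max-flow min-cut theorem, max flow = min cut = 15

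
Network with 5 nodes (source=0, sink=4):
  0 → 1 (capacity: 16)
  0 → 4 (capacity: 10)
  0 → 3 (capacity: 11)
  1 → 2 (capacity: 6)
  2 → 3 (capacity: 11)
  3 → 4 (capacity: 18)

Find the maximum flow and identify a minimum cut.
Max flow = 27, Min cut edges: (0,4), (0,3), (1,2)

Maximum flow: 27
Minimum cut: (0,4), (0,3), (1,2)
Partition: S = [0, 1], T = [2, 3, 4]

Max-flow min-cut theorem verified: both equal 27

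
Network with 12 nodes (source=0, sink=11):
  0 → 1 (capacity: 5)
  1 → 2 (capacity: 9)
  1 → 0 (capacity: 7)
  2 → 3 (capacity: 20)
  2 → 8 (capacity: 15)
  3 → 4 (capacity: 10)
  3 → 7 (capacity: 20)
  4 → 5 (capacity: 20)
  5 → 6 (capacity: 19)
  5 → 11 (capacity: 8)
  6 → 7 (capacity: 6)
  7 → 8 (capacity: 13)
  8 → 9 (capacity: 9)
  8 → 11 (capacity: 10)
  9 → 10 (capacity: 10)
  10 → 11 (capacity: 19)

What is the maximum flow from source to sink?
Maximum flow = 5

Max flow: 5

Flow assignment:
  0 → 1: 5/5
  1 → 2: 5/9
  2 → 8: 5/15
  8 → 11: 5/10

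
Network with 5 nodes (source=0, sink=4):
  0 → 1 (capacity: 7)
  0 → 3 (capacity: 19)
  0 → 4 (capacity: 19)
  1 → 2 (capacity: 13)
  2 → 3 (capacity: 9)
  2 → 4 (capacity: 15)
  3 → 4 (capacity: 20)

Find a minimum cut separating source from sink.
Min cut value = 45, edges: (0,1), (0,3), (0,4)

Min cut value: 45
Partition: S = [0], T = [1, 2, 3, 4]
Cut edges: (0,1), (0,3), (0,4)

By max-flow min-cut theorem, max flow = min cut = 45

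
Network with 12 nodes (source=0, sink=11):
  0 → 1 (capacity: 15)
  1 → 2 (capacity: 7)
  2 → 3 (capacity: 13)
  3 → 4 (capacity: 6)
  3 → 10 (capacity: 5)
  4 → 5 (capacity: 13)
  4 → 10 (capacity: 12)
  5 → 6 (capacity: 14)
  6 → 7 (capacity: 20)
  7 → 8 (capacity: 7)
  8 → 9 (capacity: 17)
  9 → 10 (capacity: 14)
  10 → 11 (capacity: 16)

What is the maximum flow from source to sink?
Maximum flow = 7

Max flow: 7

Flow assignment:
  0 → 1: 7/15
  1 → 2: 7/7
  2 → 3: 7/13
  3 → 4: 2/6
  3 → 10: 5/5
  4 → 10: 2/12
  10 → 11: 7/16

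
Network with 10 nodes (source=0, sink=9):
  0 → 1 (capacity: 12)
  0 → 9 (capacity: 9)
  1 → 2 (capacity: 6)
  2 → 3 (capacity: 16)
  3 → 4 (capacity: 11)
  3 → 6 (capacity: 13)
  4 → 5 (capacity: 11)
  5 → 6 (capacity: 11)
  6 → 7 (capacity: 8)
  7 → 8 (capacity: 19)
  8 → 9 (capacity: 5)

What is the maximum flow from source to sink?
Maximum flow = 14

Max flow: 14

Flow assignment:
  0 → 1: 5/12
  0 → 9: 9/9
  1 → 2: 5/6
  2 → 3: 5/16
  3 → 6: 5/13
  6 → 7: 5/8
  7 → 8: 5/19
  8 → 9: 5/5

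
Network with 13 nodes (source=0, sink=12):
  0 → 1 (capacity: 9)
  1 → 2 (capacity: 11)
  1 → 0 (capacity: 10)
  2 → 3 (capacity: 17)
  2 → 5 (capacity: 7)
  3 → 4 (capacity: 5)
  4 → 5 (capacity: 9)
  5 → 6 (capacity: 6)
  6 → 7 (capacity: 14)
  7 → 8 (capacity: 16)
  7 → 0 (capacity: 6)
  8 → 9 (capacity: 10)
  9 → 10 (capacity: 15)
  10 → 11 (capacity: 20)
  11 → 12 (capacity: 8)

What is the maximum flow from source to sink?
Maximum flow = 6

Max flow: 6

Flow assignment:
  0 → 1: 6/9
  1 → 2: 6/11
  2 → 3: 2/17
  2 → 5: 4/7
  3 → 4: 2/5
  4 → 5: 2/9
  5 → 6: 6/6
  6 → 7: 6/14
  7 → 8: 6/16
  8 → 9: 6/10
  9 → 10: 6/15
  10 → 11: 6/20
  11 → 12: 6/8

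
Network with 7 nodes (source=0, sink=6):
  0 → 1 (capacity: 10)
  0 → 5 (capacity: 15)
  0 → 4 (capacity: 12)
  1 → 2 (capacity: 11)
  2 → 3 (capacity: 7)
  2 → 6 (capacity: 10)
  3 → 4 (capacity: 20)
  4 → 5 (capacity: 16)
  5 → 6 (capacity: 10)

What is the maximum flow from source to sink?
Maximum flow = 20

Max flow: 20

Flow assignment:
  0 → 1: 10/10
  0 → 5: 10/15
  1 → 2: 10/11
  2 → 6: 10/10
  5 → 6: 10/10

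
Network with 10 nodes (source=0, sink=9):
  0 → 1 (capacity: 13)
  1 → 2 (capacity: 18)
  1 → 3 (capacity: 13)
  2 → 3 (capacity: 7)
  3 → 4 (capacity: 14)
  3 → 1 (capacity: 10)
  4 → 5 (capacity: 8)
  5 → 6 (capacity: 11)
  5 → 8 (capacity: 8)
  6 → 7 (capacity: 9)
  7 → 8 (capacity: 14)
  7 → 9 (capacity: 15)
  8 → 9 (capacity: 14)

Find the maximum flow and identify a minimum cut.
Max flow = 8, Min cut edges: (4,5)

Maximum flow: 8
Minimum cut: (4,5)
Partition: S = [0, 1, 2, 3, 4], T = [5, 6, 7, 8, 9]

Max-flow min-cut theorem verified: both equal 8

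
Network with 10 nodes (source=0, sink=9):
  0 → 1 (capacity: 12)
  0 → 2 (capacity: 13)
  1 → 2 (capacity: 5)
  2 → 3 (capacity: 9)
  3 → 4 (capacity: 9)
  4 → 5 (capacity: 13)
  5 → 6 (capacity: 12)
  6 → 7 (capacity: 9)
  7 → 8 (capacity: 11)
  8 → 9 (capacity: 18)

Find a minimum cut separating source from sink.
Min cut value = 9, edges: (6,7)

Min cut value: 9
Partition: S = [0, 1, 2, 3, 4, 5, 6], T = [7, 8, 9]
Cut edges: (6,7)

By max-flow min-cut theorem, max flow = min cut = 9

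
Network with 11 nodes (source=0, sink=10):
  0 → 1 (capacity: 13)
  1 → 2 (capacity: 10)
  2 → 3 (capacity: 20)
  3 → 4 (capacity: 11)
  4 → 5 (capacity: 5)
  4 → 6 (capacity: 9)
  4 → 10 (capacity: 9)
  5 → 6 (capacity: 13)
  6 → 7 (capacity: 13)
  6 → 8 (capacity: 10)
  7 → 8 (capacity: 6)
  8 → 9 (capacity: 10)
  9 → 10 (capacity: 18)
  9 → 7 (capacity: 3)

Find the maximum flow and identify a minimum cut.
Max flow = 10, Min cut edges: (1,2)

Maximum flow: 10
Minimum cut: (1,2)
Partition: S = [0, 1], T = [2, 3, 4, 5, 6, 7, 8, 9, 10]

Max-flow min-cut theorem verified: both equal 10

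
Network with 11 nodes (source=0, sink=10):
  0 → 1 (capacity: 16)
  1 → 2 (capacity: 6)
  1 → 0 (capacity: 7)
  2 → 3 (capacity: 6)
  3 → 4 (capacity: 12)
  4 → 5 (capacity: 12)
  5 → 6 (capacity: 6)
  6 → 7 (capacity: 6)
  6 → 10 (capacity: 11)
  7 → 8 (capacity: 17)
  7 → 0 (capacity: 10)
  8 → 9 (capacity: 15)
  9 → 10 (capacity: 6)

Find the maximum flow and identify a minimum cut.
Max flow = 6, Min cut edges: (5,6)

Maximum flow: 6
Minimum cut: (5,6)
Partition: S = [0, 1, 2, 3, 4, 5], T = [6, 7, 8, 9, 10]

Max-flow min-cut theorem verified: both equal 6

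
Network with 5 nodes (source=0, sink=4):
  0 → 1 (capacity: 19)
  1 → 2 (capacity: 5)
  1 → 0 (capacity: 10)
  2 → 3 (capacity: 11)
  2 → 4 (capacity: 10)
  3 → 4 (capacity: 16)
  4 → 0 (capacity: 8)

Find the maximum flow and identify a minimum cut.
Max flow = 5, Min cut edges: (1,2)

Maximum flow: 5
Minimum cut: (1,2)
Partition: S = [0, 1], T = [2, 3, 4]

Max-flow min-cut theorem verified: both equal 5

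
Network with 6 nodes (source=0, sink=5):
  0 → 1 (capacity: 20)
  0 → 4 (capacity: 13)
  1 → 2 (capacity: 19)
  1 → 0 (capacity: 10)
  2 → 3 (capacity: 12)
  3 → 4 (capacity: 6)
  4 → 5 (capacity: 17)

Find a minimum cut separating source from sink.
Min cut value = 17, edges: (4,5)

Min cut value: 17
Partition: S = [0, 1, 2, 3, 4], T = [5]
Cut edges: (4,5)

By max-flow min-cut theorem, max flow = min cut = 17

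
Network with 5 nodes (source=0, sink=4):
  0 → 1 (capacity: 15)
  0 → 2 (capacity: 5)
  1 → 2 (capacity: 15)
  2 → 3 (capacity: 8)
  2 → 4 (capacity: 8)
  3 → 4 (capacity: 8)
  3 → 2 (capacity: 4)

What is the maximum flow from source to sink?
Maximum flow = 16

Max flow: 16

Flow assignment:
  0 → 1: 11/15
  0 → 2: 5/5
  1 → 2: 11/15
  2 → 3: 8/8
  2 → 4: 8/8
  3 → 4: 8/8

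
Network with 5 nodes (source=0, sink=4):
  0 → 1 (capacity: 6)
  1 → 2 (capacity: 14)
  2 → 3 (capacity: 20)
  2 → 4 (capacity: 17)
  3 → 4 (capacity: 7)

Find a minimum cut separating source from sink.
Min cut value = 6, edges: (0,1)

Min cut value: 6
Partition: S = [0], T = [1, 2, 3, 4]
Cut edges: (0,1)

By max-flow min-cut theorem, max flow = min cut = 6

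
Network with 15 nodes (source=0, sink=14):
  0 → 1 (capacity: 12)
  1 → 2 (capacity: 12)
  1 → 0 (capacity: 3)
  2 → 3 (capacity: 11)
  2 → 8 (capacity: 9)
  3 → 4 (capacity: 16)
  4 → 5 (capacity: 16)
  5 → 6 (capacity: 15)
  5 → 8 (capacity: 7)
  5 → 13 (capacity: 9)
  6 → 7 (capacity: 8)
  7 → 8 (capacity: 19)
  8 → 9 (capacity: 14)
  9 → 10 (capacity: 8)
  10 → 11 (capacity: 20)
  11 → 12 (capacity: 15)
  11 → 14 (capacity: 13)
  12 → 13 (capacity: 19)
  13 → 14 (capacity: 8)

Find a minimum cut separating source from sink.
Min cut value = 12, edges: (1,2)

Min cut value: 12
Partition: S = [0, 1], T = [2, 3, 4, 5, 6, 7, 8, 9, 10, 11, 12, 13, 14]
Cut edges: (1,2)

By max-flow min-cut theorem, max flow = min cut = 12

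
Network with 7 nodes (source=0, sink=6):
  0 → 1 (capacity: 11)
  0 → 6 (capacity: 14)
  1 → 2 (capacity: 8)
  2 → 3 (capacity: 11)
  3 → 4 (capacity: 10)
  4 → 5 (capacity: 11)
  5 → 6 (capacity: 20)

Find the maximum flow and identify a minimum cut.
Max flow = 22, Min cut edges: (0,6), (1,2)

Maximum flow: 22
Minimum cut: (0,6), (1,2)
Partition: S = [0, 1], T = [2, 3, 4, 5, 6]

Max-flow min-cut theorem verified: both equal 22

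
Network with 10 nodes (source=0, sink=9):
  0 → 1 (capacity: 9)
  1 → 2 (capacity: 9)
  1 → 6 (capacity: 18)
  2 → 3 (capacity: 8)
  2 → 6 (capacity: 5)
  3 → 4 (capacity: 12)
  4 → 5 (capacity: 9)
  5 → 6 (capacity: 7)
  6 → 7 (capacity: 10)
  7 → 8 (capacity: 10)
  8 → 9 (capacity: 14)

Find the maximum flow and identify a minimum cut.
Max flow = 9, Min cut edges: (0,1)

Maximum flow: 9
Minimum cut: (0,1)
Partition: S = [0], T = [1, 2, 3, 4, 5, 6, 7, 8, 9]

Max-flow min-cut theorem verified: both equal 9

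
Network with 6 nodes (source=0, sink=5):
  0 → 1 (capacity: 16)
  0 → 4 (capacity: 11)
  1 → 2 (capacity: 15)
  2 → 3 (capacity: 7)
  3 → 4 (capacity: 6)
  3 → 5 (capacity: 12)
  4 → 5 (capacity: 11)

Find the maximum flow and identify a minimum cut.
Max flow = 18, Min cut edges: (2,3), (4,5)

Maximum flow: 18
Minimum cut: (2,3), (4,5)
Partition: S = [0, 1, 2, 4], T = [3, 5]

Max-flow min-cut theorem verified: both equal 18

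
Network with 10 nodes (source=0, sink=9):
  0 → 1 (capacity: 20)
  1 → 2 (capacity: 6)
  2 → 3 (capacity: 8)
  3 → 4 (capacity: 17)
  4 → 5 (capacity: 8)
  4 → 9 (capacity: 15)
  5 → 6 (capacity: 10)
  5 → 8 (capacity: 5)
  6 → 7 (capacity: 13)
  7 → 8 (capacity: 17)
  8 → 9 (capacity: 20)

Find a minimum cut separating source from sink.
Min cut value = 6, edges: (1,2)

Min cut value: 6
Partition: S = [0, 1], T = [2, 3, 4, 5, 6, 7, 8, 9]
Cut edges: (1,2)

By max-flow min-cut theorem, max flow = min cut = 6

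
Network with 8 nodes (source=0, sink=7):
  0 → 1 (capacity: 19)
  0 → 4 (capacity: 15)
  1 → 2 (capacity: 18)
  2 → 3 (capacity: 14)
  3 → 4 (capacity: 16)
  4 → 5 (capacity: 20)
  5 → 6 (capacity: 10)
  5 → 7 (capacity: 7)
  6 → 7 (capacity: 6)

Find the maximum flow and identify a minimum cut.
Max flow = 13, Min cut edges: (5,7), (6,7)

Maximum flow: 13
Minimum cut: (5,7), (6,7)
Partition: S = [0, 1, 2, 3, 4, 5, 6], T = [7]

Max-flow min-cut theorem verified: both equal 13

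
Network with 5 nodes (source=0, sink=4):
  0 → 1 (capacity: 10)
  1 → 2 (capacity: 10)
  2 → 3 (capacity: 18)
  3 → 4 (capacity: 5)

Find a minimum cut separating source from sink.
Min cut value = 5, edges: (3,4)

Min cut value: 5
Partition: S = [0, 1, 2, 3], T = [4]
Cut edges: (3,4)

By max-flow min-cut theorem, max flow = min cut = 5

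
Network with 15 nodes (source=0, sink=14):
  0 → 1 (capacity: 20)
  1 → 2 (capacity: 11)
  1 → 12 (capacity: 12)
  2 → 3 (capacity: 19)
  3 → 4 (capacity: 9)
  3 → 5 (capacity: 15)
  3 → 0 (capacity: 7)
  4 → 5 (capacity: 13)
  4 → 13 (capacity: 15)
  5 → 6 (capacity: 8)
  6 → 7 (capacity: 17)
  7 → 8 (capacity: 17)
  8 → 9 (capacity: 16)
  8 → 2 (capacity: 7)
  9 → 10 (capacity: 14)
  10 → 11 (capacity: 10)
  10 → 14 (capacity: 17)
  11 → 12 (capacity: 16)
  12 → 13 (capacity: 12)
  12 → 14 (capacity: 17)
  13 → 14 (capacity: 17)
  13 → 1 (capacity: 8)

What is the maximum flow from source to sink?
Maximum flow = 20

Max flow: 20

Flow assignment:
  0 → 1: 20/20
  1 → 2: 8/11
  1 → 12: 12/12
  2 → 3: 8/19
  3 → 4: 8/9
  4 → 13: 8/15
  12 → 14: 12/17
  13 → 14: 8/17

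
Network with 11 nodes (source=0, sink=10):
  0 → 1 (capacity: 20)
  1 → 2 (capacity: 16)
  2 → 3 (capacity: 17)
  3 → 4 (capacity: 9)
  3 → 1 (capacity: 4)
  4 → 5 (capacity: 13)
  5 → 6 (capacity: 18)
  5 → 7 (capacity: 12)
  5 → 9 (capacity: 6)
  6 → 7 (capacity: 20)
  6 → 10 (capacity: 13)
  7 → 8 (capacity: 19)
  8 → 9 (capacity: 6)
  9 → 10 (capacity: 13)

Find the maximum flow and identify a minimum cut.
Max flow = 9, Min cut edges: (3,4)

Maximum flow: 9
Minimum cut: (3,4)
Partition: S = [0, 1, 2, 3], T = [4, 5, 6, 7, 8, 9, 10]

Max-flow min-cut theorem verified: both equal 9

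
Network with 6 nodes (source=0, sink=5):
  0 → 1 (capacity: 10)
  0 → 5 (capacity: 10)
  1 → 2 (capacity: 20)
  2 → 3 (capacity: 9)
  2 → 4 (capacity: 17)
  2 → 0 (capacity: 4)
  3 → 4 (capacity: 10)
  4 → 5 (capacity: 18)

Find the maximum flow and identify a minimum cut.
Max flow = 20, Min cut edges: (0,1), (0,5)

Maximum flow: 20
Minimum cut: (0,1), (0,5)
Partition: S = [0], T = [1, 2, 3, 4, 5]

Max-flow min-cut theorem verified: both equal 20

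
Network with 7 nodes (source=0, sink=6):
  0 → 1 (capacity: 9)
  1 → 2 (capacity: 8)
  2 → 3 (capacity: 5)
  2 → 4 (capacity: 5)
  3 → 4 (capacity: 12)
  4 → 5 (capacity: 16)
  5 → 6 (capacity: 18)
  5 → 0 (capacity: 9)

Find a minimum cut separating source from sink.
Min cut value = 8, edges: (1,2)

Min cut value: 8
Partition: S = [0, 1], T = [2, 3, 4, 5, 6]
Cut edges: (1,2)

By max-flow min-cut theorem, max flow = min cut = 8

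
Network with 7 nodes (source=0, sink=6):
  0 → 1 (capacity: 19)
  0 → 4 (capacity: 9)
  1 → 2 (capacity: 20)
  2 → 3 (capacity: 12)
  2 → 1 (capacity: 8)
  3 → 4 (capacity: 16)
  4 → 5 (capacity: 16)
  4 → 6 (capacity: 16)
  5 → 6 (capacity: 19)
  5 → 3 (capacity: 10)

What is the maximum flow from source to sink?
Maximum flow = 21

Max flow: 21

Flow assignment:
  0 → 1: 12/19
  0 → 4: 9/9
  1 → 2: 12/20
  2 → 3: 12/12
  3 → 4: 12/16
  4 → 5: 5/16
  4 → 6: 16/16
  5 → 6: 5/19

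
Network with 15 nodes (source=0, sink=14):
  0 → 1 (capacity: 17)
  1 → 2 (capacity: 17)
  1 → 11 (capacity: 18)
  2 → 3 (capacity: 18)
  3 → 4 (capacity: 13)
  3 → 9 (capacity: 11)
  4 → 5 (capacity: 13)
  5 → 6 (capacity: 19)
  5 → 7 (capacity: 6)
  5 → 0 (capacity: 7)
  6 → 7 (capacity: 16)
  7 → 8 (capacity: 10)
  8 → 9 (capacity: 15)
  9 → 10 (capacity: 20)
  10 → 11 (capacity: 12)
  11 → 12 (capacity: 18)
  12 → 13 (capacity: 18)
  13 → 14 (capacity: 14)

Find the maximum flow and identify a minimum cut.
Max flow = 14, Min cut edges: (13,14)

Maximum flow: 14
Minimum cut: (13,14)
Partition: S = [0, 1, 2, 3, 4, 5, 6, 7, 8, 9, 10, 11, 12, 13], T = [14]

Max-flow min-cut theorem verified: both equal 14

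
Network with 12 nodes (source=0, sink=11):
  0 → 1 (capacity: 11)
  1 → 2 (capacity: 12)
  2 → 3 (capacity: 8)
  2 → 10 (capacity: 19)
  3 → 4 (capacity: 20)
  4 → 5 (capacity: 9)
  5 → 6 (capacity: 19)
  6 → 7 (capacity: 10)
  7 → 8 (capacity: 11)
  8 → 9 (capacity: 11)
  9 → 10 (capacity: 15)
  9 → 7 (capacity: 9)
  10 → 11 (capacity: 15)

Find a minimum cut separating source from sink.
Min cut value = 11, edges: (0,1)

Min cut value: 11
Partition: S = [0], T = [1, 2, 3, 4, 5, 6, 7, 8, 9, 10, 11]
Cut edges: (0,1)

By max-flow min-cut theorem, max flow = min cut = 11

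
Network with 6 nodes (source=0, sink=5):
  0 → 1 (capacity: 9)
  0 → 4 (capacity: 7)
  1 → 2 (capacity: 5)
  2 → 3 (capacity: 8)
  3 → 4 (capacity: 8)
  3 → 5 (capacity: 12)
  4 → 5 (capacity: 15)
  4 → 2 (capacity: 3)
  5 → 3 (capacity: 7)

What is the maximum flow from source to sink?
Maximum flow = 12

Max flow: 12

Flow assignment:
  0 → 1: 5/9
  0 → 4: 7/7
  1 → 2: 5/5
  2 → 3: 5/8
  3 → 5: 5/12
  4 → 5: 7/15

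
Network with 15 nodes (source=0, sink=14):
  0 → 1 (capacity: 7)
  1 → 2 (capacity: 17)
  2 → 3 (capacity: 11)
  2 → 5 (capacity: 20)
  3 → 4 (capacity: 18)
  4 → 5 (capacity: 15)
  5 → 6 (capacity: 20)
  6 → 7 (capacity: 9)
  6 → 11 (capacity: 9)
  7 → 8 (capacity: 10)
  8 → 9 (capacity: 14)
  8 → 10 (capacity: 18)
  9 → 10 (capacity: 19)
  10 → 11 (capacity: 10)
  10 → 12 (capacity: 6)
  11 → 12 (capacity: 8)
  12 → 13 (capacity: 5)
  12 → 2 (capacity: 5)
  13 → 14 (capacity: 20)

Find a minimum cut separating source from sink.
Min cut value = 5, edges: (12,13)

Min cut value: 5
Partition: S = [0, 1, 2, 3, 4, 5, 6, 7, 8, 9, 10, 11, 12], T = [13, 14]
Cut edges: (12,13)

By max-flow min-cut theorem, max flow = min cut = 5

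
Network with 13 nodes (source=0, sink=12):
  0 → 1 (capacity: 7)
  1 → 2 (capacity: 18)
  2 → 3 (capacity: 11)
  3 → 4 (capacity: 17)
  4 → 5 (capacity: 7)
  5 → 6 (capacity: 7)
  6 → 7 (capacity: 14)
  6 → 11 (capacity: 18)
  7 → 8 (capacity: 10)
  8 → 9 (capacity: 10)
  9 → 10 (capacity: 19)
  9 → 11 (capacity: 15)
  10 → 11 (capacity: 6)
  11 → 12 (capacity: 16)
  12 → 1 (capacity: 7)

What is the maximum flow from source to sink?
Maximum flow = 7

Max flow: 7

Flow assignment:
  0 → 1: 7/7
  1 → 2: 7/18
  2 → 3: 7/11
  3 → 4: 7/17
  4 → 5: 7/7
  5 → 6: 7/7
  6 → 11: 7/18
  11 → 12: 7/16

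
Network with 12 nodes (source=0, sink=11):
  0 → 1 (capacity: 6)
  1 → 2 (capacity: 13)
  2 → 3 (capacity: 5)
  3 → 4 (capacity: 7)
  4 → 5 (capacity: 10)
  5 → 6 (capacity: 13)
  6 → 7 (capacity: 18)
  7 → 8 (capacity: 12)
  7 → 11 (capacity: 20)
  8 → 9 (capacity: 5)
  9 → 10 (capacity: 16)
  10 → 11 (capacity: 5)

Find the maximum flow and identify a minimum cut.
Max flow = 5, Min cut edges: (2,3)

Maximum flow: 5
Minimum cut: (2,3)
Partition: S = [0, 1, 2], T = [3, 4, 5, 6, 7, 8, 9, 10, 11]

Max-flow min-cut theorem verified: both equal 5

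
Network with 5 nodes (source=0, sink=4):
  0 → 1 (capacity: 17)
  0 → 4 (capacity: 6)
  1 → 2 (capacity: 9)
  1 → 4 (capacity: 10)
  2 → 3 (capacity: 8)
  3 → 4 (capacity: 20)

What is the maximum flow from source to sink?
Maximum flow = 23

Max flow: 23

Flow assignment:
  0 → 1: 17/17
  0 → 4: 6/6
  1 → 2: 7/9
  1 → 4: 10/10
  2 → 3: 7/8
  3 → 4: 7/20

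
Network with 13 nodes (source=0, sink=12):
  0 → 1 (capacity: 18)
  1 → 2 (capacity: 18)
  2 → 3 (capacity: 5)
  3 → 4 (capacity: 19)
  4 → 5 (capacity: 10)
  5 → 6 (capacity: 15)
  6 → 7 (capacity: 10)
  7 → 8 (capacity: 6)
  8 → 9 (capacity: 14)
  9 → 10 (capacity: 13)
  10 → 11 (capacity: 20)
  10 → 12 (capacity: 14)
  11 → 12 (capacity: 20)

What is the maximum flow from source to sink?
Maximum flow = 5

Max flow: 5

Flow assignment:
  0 → 1: 5/18
  1 → 2: 5/18
  2 → 3: 5/5
  3 → 4: 5/19
  4 → 5: 5/10
  5 → 6: 5/15
  6 → 7: 5/10
  7 → 8: 5/6
  8 → 9: 5/14
  9 → 10: 5/13
  10 → 12: 5/14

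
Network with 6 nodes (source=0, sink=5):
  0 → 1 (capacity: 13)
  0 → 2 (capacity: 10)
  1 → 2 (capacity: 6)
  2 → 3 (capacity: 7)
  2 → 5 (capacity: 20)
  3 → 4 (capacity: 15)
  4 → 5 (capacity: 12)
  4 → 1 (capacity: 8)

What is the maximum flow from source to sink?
Maximum flow = 16

Max flow: 16

Flow assignment:
  0 → 1: 6/13
  0 → 2: 10/10
  1 → 2: 6/6
  2 → 5: 16/20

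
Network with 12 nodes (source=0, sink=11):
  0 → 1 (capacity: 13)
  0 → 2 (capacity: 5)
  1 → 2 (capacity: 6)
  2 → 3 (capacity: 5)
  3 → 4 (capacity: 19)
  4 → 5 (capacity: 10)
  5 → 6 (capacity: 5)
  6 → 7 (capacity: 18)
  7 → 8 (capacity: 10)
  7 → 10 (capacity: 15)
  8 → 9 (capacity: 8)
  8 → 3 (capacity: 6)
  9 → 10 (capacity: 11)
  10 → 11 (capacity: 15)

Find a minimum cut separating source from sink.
Min cut value = 5, edges: (5,6)

Min cut value: 5
Partition: S = [0, 1, 2, 3, 4, 5], T = [6, 7, 8, 9, 10, 11]
Cut edges: (5,6)

By max-flow min-cut theorem, max flow = min cut = 5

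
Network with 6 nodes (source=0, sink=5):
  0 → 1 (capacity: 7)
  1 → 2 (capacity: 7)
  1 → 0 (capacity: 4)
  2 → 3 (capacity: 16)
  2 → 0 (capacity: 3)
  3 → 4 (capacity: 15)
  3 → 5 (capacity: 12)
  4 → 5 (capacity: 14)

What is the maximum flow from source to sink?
Maximum flow = 7

Max flow: 7

Flow assignment:
  0 → 1: 7/7
  1 → 2: 7/7
  2 → 3: 7/16
  3 → 5: 7/12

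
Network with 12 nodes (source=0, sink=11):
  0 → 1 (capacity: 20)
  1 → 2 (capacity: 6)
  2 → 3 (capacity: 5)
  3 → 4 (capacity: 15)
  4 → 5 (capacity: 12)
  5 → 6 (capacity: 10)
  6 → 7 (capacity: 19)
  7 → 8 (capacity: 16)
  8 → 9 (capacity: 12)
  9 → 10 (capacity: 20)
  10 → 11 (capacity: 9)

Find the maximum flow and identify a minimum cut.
Max flow = 5, Min cut edges: (2,3)

Maximum flow: 5
Minimum cut: (2,3)
Partition: S = [0, 1, 2], T = [3, 4, 5, 6, 7, 8, 9, 10, 11]

Max-flow min-cut theorem verified: both equal 5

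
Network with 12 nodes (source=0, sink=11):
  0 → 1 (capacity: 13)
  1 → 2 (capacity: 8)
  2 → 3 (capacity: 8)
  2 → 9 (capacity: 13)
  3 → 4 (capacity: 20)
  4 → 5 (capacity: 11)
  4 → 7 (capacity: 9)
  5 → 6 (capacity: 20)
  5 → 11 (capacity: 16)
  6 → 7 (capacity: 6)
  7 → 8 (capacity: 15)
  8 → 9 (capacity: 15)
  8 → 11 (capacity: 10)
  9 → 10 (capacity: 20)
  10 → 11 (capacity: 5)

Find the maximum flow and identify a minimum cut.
Max flow = 8, Min cut edges: (1,2)

Maximum flow: 8
Minimum cut: (1,2)
Partition: S = [0, 1], T = [2, 3, 4, 5, 6, 7, 8, 9, 10, 11]

Max-flow min-cut theorem verified: both equal 8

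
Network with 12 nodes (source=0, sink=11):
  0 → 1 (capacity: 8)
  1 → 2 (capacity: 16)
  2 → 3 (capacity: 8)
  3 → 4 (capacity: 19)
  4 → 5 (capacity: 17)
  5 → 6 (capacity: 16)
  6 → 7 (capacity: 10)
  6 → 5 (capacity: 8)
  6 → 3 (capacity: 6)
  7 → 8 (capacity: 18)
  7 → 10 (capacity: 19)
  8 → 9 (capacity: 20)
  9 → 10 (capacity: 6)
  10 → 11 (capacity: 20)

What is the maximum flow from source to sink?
Maximum flow = 8

Max flow: 8

Flow assignment:
  0 → 1: 8/8
  1 → 2: 8/16
  2 → 3: 8/8
  3 → 4: 8/19
  4 → 5: 8/17
  5 → 6: 8/16
  6 → 7: 8/10
  7 → 10: 8/19
  10 → 11: 8/20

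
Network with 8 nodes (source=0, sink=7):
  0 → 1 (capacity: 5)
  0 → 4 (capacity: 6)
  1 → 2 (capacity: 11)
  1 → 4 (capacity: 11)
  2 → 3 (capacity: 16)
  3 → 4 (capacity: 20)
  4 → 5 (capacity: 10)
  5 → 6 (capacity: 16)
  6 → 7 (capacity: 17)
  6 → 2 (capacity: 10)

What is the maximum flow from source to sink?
Maximum flow = 10

Max flow: 10

Flow assignment:
  0 → 1: 4/5
  0 → 4: 6/6
  1 → 4: 4/11
  4 → 5: 10/10
  5 → 6: 10/16
  6 → 7: 10/17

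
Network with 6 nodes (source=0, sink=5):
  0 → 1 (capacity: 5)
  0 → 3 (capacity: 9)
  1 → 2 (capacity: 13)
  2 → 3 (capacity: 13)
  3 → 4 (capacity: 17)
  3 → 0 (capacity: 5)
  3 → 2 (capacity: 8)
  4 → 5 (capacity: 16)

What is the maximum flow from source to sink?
Maximum flow = 14

Max flow: 14

Flow assignment:
  0 → 1: 5/5
  0 → 3: 9/9
  1 → 2: 5/13
  2 → 3: 5/13
  3 → 4: 14/17
  4 → 5: 14/16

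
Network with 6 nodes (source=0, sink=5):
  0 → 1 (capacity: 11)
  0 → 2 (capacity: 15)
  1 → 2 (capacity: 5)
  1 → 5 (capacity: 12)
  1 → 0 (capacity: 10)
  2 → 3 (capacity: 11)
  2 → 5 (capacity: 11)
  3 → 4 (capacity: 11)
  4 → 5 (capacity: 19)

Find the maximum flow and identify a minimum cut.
Max flow = 26, Min cut edges: (0,1), (0,2)

Maximum flow: 26
Minimum cut: (0,1), (0,2)
Partition: S = [0], T = [1, 2, 3, 4, 5]

Max-flow min-cut theorem verified: both equal 26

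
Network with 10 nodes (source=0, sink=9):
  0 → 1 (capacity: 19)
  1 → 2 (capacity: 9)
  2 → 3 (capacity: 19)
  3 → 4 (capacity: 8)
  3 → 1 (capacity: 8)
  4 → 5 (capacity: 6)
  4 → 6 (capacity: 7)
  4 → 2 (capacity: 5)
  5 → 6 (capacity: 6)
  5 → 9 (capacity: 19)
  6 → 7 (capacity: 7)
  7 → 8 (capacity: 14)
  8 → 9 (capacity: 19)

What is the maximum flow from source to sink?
Maximum flow = 8

Max flow: 8

Flow assignment:
  0 → 1: 8/19
  1 → 2: 9/9
  2 → 3: 9/19
  3 → 4: 8/8
  3 → 1: 1/8
  4 → 5: 6/6
  4 → 6: 2/7
  5 → 9: 6/19
  6 → 7: 2/7
  7 → 8: 2/14
  8 → 9: 2/19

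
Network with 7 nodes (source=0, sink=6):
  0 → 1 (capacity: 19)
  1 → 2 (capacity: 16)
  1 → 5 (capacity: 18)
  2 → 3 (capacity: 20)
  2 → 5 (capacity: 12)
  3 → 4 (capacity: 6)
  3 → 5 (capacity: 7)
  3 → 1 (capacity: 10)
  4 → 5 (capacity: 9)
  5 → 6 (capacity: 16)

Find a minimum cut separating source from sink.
Min cut value = 16, edges: (5,6)

Min cut value: 16
Partition: S = [0, 1, 2, 3, 4, 5], T = [6]
Cut edges: (5,6)

By max-flow min-cut theorem, max flow = min cut = 16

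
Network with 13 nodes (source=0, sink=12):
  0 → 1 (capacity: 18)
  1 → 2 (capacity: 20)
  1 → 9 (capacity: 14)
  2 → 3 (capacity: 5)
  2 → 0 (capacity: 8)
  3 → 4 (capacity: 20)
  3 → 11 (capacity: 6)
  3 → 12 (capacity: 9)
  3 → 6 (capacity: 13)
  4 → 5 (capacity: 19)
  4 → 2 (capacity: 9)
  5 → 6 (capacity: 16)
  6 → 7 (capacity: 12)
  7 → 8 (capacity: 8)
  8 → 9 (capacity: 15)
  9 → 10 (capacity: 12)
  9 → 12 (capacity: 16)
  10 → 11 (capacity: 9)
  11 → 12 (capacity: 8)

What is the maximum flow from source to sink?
Maximum flow = 18

Max flow: 18

Flow assignment:
  0 → 1: 18/18
  1 → 2: 4/20
  1 → 9: 14/14
  2 → 3: 4/5
  3 → 12: 4/9
  9 → 12: 14/16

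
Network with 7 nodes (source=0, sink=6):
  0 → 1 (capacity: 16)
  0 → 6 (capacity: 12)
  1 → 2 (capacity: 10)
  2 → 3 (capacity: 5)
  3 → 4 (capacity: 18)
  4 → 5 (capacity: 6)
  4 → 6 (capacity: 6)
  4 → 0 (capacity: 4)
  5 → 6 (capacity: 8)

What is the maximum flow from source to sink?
Maximum flow = 17

Max flow: 17

Flow assignment:
  0 → 1: 5/16
  0 → 6: 12/12
  1 → 2: 5/10
  2 → 3: 5/5
  3 → 4: 5/18
  4 → 6: 5/6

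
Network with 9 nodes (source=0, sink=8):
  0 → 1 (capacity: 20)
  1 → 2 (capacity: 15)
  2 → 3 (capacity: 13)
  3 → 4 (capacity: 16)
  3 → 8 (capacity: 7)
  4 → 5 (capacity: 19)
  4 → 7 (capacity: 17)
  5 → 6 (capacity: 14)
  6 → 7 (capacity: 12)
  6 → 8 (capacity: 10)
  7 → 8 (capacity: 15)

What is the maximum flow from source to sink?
Maximum flow = 13

Max flow: 13

Flow assignment:
  0 → 1: 13/20
  1 → 2: 13/15
  2 → 3: 13/13
  3 → 4: 6/16
  3 → 8: 7/7
  4 → 7: 6/17
  7 → 8: 6/15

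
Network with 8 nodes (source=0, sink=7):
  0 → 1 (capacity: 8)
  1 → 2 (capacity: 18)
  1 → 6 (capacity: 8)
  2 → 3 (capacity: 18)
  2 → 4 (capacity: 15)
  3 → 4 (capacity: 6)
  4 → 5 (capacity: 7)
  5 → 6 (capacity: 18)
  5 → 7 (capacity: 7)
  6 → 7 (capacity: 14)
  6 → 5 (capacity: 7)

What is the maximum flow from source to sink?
Maximum flow = 8

Max flow: 8

Flow assignment:
  0 → 1: 8/8
  1 → 6: 8/8
  6 → 7: 8/14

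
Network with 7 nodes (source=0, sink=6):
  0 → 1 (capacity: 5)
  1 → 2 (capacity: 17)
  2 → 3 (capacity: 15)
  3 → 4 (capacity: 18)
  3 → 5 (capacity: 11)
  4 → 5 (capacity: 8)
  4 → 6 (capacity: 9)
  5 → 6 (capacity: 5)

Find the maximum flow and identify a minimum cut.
Max flow = 5, Min cut edges: (0,1)

Maximum flow: 5
Minimum cut: (0,1)
Partition: S = [0], T = [1, 2, 3, 4, 5, 6]

Max-flow min-cut theorem verified: both equal 5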